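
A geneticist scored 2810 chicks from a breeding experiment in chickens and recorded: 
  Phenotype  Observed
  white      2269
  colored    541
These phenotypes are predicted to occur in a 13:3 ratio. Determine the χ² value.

Under the 13:3 hypothesis (Σ ratio = 16, N = 2810):
  white: 2810 × 13/16 = 2283.125
  colored: 2810 × 3/16 = 526.875
χ² = Σ (O − E)² / E
  white: (2269 − 2283.125)² / 2283.125 = 0.0874
  colored: (541 − 526.875)² / 526.875 = 0.3787
χ² = 0.0874 + 0.3787 = 0.4661 ≈ 0.466

0.466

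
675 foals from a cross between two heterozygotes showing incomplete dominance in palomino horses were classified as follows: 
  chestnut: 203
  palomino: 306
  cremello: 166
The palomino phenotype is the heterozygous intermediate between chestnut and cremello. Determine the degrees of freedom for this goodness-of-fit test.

2

With incomplete dominance, a heterozygote × heterozygote cross gives a 1:2:1 phenotypic ratio.
A goodness-of-fit test with 3 phenotype classes has df = 3 − 1 = 2.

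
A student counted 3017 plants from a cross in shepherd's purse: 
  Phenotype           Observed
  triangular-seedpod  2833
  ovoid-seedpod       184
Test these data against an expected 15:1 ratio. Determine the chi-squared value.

Total ratio parts = 16. Expected numbers out of 3017:
  triangular-seedpod: 3017 × 15/16 = 2828.4375
  ovoid-seedpod: 3017 × 1/16 = 188.5625
χ² = Σ (O − E)² / E
  triangular-seedpod: (2833 − 2828.4375)² / 2828.4375 = 0.0074
  ovoid-seedpod: (184 − 188.5625)² / 188.5625 = 0.1104
χ² = 0.0074 + 0.1104 = 0.1178 ≈ 0.118

0.118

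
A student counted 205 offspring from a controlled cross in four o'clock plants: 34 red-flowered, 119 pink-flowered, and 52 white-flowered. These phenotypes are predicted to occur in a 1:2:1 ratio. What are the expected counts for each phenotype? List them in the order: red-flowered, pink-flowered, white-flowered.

51.25, 102.5, 51.25

Total ratio parts = 4. Expected numbers out of 205:
  red-flowered: 205 × 1/4 = 51.25
  pink-flowered: 205 × 2/4 = 102.5
  white-flowered: 205 × 1/4 = 51.25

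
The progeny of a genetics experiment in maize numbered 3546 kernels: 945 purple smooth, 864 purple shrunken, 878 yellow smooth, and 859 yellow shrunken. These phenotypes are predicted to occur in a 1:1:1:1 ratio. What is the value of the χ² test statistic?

5.366

Total ratio parts = 4. Expected numbers out of 3546:
  purple smooth: 3546 × 1/4 = 886.5
  purple shrunken: 3546 × 1/4 = 886.5
  yellow smooth: 3546 × 1/4 = 886.5
  yellow shrunken: 3546 × 1/4 = 886.5
χ² = Σ (O − E)² / E
  purple smooth: (945 − 886.5)² / 886.5 = 3.8604
  purple shrunken: (864 − 886.5)² / 886.5 = 0.5711
  yellow smooth: (878 − 886.5)² / 886.5 = 0.0815
  yellow shrunken: (859 − 886.5)² / 886.5 = 0.8531
χ² = 3.8604 + 0.5711 + 0.0815 + 0.8531 = 5.3661 ≈ 5.366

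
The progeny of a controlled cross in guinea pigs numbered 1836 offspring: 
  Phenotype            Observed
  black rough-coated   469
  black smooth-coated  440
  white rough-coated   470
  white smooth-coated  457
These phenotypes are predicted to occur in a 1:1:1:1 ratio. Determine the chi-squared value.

Expected counts for N = 1836 under a 1:1:1:1 ratio (total parts = 4):
  black rough-coated: 1836 × 1/4 = 459
  black smooth-coated: 1836 × 1/4 = 459
  white rough-coated: 1836 × 1/4 = 459
  white smooth-coated: 1836 × 1/4 = 459
χ² = Σ (O − E)² / E
  black rough-coated: (469 − 459)² / 459 = 0.2179
  black smooth-coated: (440 − 459)² / 459 = 0.7865
  white rough-coated: (470 − 459)² / 459 = 0.2636
  white smooth-coated: (457 − 459)² / 459 = 0.0087
χ² = 0.2179 + 0.7865 + 0.2636 + 0.0087 = 1.2767 ≈ 1.277

1.277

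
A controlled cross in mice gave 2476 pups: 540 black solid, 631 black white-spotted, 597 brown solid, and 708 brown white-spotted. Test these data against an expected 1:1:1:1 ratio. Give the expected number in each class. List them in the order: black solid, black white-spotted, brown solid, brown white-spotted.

Total ratio parts = 4. Expected numbers out of 2476:
  black solid: 2476 × 1/4 = 619
  black white-spotted: 2476 × 1/4 = 619
  brown solid: 2476 × 1/4 = 619
  brown white-spotted: 2476 × 1/4 = 619

619, 619, 619, 619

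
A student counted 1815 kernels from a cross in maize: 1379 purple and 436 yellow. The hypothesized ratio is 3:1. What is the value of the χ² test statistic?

Total ratio parts = 4. Expected numbers out of 1815:
  purple: 1815 × 3/4 = 1361.25
  yellow: 1815 × 1/4 = 453.75
χ² = Σ (O − E)² / E
  purple: (1379 − 1361.25)² / 1361.25 = 0.2315
  yellow: (436 − 453.75)² / 453.75 = 0.6944
χ² = 0.2315 + 0.6944 = 0.9259 ≈ 0.926

0.926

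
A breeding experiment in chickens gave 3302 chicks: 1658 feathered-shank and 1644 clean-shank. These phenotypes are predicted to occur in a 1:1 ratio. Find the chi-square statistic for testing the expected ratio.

0.059

Total ratio parts = 2. Expected numbers out of 3302:
  feathered-shank: 3302 × 1/2 = 1651
  clean-shank: 3302 × 1/2 = 1651
χ² = Σ (O − E)² / E
  feathered-shank: (1658 − 1651)² / 1651 = 0.0297
  clean-shank: (1644 − 1651)² / 1651 = 0.0297
χ² = 0.0297 + 0.0297 = 0.0594 ≈ 0.059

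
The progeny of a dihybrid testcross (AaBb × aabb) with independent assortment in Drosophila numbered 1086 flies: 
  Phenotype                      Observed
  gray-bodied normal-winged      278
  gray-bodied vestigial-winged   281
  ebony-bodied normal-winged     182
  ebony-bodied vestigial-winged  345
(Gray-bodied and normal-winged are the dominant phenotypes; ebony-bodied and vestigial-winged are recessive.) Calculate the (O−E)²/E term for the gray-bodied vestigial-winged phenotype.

0.332

A dihybrid testcross with independent assortment gives a 1:1:1:1 ratio.
The 1:1:1:1 ratio has 4 parts, so with N = 1086 the expected counts are:
  gray-bodied normal-winged: 1086 × 1/4 = 271.5
  gray-bodied vestigial-winged: 1086 × 1/4 = 271.5
  ebony-bodied normal-winged: 1086 × 1/4 = 271.5
  ebony-bodied vestigial-winged: 1086 × 1/4 = 271.5
Contribution of gray-bodied vestigial-winged: (281 − 271.5)² / 271.5 = 0.3324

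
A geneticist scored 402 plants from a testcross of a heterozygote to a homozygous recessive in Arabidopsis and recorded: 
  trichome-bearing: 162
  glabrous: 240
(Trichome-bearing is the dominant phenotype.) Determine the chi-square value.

15.134

A testcross of a heterozygote (Aa × aa) gives a 1:1 phenotypic ratio.
Under the 1:1 hypothesis (Σ ratio = 2, N = 402):
  trichome-bearing: 402 × 1/2 = 201
  glabrous: 402 × 1/2 = 201
χ² = Σ (O − E)² / E
  trichome-bearing: (162 − 201)² / 201 = 7.5672
  glabrous: (240 − 201)² / 201 = 7.5672
χ² = 7.5672 + 7.5672 = 15.1344 ≈ 15.134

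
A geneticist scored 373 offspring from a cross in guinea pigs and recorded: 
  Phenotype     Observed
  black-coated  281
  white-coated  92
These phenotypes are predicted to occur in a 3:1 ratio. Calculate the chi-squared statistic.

Under the 3:1 hypothesis (Σ ratio = 4, N = 373):
  black-coated: 373 × 3/4 = 279.75
  white-coated: 373 × 1/4 = 93.25
χ² = Σ (O − E)² / E
  black-coated: (281 − 279.75)² / 279.75 = 0.0056
  white-coated: (92 − 93.25)² / 93.25 = 0.0168
χ² = 0.0056 + 0.0168 = 0.0224 ≈ 0.022

0.022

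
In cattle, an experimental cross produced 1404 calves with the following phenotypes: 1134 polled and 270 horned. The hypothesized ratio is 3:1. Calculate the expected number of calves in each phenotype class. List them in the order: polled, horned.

1053, 351

The 3:1 ratio has 4 parts, so with N = 1404 the expected counts are:
  polled: 1404 × 3/4 = 1053
  horned: 1404 × 1/4 = 351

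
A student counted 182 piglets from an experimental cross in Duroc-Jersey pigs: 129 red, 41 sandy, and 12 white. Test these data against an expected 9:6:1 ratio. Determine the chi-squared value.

Expected counts for N = 182 under a 9:6:1 ratio (total parts = 16):
  red: 182 × 9/16 = 102.375
  sandy: 182 × 6/16 = 68.25
  white: 182 × 1/16 = 11.375
χ² = Σ (O − E)² / E
  red: (129 − 102.375)² / 102.375 = 6.9245
  sandy: (41 − 68.25)² / 68.25 = 10.8800
  white: (12 − 11.375)² / 11.375 = 0.0343
χ² = 6.9245 + 10.8800 + 0.0343 = 17.8388 ≈ 17.839

17.839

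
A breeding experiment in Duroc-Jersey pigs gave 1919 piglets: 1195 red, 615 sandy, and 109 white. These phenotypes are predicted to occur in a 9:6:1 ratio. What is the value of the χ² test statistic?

28.581

Expected counts for N = 1919 under a 9:6:1 ratio (total parts = 16):
  red: 1919 × 9/16 = 1079.4375
  sandy: 1919 × 6/16 = 719.625
  white: 1919 × 1/16 = 119.9375
χ² = Σ (O − E)² / E
  red: (1195 − 1079.4375)² / 1079.4375 = 12.3719
  sandy: (615 − 719.625)² / 719.625 = 15.2112
  white: (109 − 119.9375)² / 119.9375 = 0.9974
χ² = 12.3719 + 15.2112 + 0.9974 = 28.5805 ≈ 28.581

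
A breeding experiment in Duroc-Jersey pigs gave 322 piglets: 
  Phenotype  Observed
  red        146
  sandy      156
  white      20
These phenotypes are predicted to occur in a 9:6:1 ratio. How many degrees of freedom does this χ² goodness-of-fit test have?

2

A goodness-of-fit test with 3 phenotype classes has df = 3 − 1 = 2.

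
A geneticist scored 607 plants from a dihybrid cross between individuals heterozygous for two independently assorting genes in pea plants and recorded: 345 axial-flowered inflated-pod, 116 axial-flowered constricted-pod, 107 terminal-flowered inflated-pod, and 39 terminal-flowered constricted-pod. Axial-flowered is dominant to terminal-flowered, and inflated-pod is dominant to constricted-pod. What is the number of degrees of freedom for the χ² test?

A dihybrid F₂ with independent assortment and complete dominance at both loci gives a 9:3:3:1 phenotypic ratio.
A goodness-of-fit test with 4 phenotype classes has df = 4 − 1 = 3.

3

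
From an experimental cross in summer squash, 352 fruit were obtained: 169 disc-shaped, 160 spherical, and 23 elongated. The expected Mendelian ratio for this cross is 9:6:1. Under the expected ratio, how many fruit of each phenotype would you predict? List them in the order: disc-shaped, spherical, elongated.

Under the 9:6:1 hypothesis (Σ ratio = 16, N = 352):
  disc-shaped: 352 × 9/16 = 198
  spherical: 352 × 6/16 = 132
  elongated: 352 × 1/16 = 22

198, 132, 22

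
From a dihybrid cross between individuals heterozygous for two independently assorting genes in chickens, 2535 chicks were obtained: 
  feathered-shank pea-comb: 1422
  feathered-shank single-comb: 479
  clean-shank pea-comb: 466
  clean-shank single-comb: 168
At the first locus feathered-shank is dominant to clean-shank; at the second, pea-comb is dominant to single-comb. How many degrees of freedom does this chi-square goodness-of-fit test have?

3

A dihybrid F₂ with independent assortment and complete dominance at both loci gives a 9:3:3:1 phenotypic ratio.
A goodness-of-fit test with 4 phenotype classes has df = 4 − 1 = 3.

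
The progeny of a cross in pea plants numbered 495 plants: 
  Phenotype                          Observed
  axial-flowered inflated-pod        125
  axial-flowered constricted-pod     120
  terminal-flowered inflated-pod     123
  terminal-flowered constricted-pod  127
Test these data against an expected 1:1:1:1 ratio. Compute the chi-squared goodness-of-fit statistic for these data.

Expected counts for N = 495 under a 1:1:1:1 ratio (total parts = 4):
  axial-flowered inflated-pod: 495 × 1/4 = 123.75
  axial-flowered constricted-pod: 495 × 1/4 = 123.75
  terminal-flowered inflated-pod: 495 × 1/4 = 123.75
  terminal-flowered constricted-pod: 495 × 1/4 = 123.75
χ² = Σ (O − E)² / E
  axial-flowered inflated-pod: (125 − 123.75)² / 123.75 = 0.0126
  axial-flowered constricted-pod: (120 − 123.75)² / 123.75 = 0.1136
  terminal-flowered inflated-pod: (123 − 123.75)² / 123.75 = 0.0045
  terminal-flowered constricted-pod: (127 − 123.75)² / 123.75 = 0.0854
χ² = 0.0126 + 0.1136 + 0.0045 + 0.0854 = 0.2161 ≈ 0.216

0.216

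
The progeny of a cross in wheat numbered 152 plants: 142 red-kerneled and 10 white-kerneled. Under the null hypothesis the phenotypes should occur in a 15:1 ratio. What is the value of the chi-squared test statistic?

The 15:1 ratio has 16 parts, so with N = 152 the expected counts are:
  red-kerneled: 152 × 15/16 = 142.5
  white-kerneled: 152 × 1/16 = 9.5
χ² = Σ (O − E)² / E
  red-kerneled: (142 − 142.5)² / 142.5 = 0.0018
  white-kerneled: (10 − 9.5)² / 9.5 = 0.0263
χ² = 0.0018 + 0.0263 = 0.0281 ≈ 0.028

0.028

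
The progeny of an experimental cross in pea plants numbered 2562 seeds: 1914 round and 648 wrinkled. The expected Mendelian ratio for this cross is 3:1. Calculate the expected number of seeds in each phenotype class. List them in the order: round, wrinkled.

1921.5, 640.5

The 3:1 ratio has 4 parts, so with N = 2562 the expected counts are:
  round: 2562 × 3/4 = 1921.5
  wrinkled: 2562 × 1/4 = 640.5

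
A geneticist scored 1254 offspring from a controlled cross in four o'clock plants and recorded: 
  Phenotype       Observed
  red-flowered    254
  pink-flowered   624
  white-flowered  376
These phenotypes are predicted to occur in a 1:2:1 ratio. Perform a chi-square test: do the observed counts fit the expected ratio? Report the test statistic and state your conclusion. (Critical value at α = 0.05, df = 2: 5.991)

23.767; not consistent

Total ratio parts = 4. Expected numbers out of 1254:
  red-flowered: 1254 × 1/4 = 313.5
  pink-flowered: 1254 × 2/4 = 627
  white-flowered: 1254 × 1/4 = 313.5
χ² = Σ (O − E)² / E
  red-flowered: (254 − 313.5)² / 313.5 = 11.2927
  pink-flowered: (624 − 627)² / 627 = 0.0144
  white-flowered: (376 − 313.5)² / 313.5 = 12.4601
χ² = 11.2927 + 0.0144 + 12.4601 = 23.7672 ≈ 23.767
Degrees of freedom = 3 − 1 = 2; critical value at α = 0.05 is 5.991.
Since 23.767 > 5.991, we reject the null hypothesis — the data do not fit the 1:2:1 ratio.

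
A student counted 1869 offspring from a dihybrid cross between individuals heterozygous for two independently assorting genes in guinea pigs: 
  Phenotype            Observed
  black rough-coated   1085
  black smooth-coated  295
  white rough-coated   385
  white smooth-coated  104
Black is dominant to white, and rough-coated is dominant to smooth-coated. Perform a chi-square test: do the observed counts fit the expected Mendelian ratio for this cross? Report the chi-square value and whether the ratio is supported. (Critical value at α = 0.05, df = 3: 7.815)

A dihybrid F₂ with independent assortment and complete dominance at both loci gives a 9:3:3:1 phenotypic ratio.
Expected counts for N = 1869 under a 9:3:3:1 ratio (total parts = 16):
  black rough-coated: 1869 × 9/16 = 1051.3125
  black smooth-coated: 1869 × 3/16 = 350.4375
  white rough-coated: 1869 × 3/16 = 350.4375
  white smooth-coated: 1869 × 1/16 = 116.8125
χ² = Σ (O − E)² / E
  black rough-coated: (1085 − 1051.3125)² / 1051.3125 = 1.0795
  black smooth-coated: (295 − 350.4375)² / 350.4375 = 8.7699
  white rough-coated: (385 − 350.4375)² / 350.4375 = 3.4088
  white smooth-coated: (104 − 116.8125)² / 116.8125 = 1.4053
χ² = 1.0795 + 8.7699 + 3.4088 + 1.4053 = 14.6635 ≈ 14.664
Degrees of freedom = 4 − 1 = 3; critical value at α = 0.05 is 7.815.
Since 14.664 > 7.815, we reject the null hypothesis — the data do not fit the 9:3:3:1 ratio.

14.664; not consistent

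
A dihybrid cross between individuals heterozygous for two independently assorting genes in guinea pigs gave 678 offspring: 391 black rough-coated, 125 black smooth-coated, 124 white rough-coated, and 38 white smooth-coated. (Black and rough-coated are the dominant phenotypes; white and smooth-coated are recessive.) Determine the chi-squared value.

A dihybrid F₂ with independent assortment and complete dominance at both loci gives a 9:3:3:1 phenotypic ratio.
Expected counts for N = 678 under a 9:3:3:1 ratio (total parts = 16):
  black rough-coated: 678 × 9/16 = 381.375
  black smooth-coated: 678 × 3/16 = 127.125
  white rough-coated: 678 × 3/16 = 127.125
  white smooth-coated: 678 × 1/16 = 42.375
χ² = Σ (O − E)² / E
  black rough-coated: (391 − 381.375)² / 381.375 = 0.2429
  black smooth-coated: (125 − 127.125)² / 127.125 = 0.0355
  white rough-coated: (124 − 127.125)² / 127.125 = 0.0768
  white smooth-coated: (38 − 42.375)² / 42.375 = 0.4517
χ² = 0.2429 + 0.0355 + 0.0768 + 0.4517 = 0.8069 ≈ 0.807

0.807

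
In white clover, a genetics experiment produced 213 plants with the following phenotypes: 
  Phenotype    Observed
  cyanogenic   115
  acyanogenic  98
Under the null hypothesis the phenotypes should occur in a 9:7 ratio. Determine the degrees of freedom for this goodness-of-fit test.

1

A goodness-of-fit test with 2 phenotype classes has df = 2 − 1 = 1.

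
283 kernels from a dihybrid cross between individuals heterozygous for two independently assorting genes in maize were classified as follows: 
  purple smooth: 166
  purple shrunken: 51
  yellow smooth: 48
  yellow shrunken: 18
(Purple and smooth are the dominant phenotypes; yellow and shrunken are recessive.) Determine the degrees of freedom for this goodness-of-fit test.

A dihybrid F₂ with independent assortment and complete dominance at both loci gives a 9:3:3:1 phenotypic ratio.
A goodness-of-fit test with 4 phenotype classes has df = 4 − 1 = 3.

3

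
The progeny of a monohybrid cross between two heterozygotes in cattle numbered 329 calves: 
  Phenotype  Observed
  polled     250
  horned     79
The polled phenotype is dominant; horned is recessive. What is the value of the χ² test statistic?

For a monohybrid cross between heterozygotes with complete dominance, the expected phenotypic ratio is 3:1.
Total ratio parts = 4. Expected numbers out of 329:
  polled: 329 × 3/4 = 246.75
  horned: 329 × 1/4 = 82.25
χ² = Σ (O − E)² / E
  polled: (250 − 246.75)² / 246.75 = 0.0428
  horned: (79 − 82.25)² / 82.25 = 0.1284
χ² = 0.0428 + 0.1284 = 0.1712 ≈ 0.171

0.171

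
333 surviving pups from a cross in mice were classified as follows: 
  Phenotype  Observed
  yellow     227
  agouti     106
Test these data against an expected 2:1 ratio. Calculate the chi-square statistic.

0.338

Total ratio parts = 3. Expected numbers out of 333:
  yellow: 333 × 2/3 = 222
  agouti: 333 × 1/3 = 111
χ² = Σ (O − E)² / E
  yellow: (227 − 222)² / 222 = 0.1126
  agouti: (106 − 111)² / 111 = 0.2252
χ² = 0.1126 + 0.2252 = 0.3378 ≈ 0.338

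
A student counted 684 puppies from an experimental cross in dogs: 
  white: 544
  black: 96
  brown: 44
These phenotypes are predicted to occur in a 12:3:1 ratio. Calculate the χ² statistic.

10.019

Under the 12:3:1 hypothesis (Σ ratio = 16, N = 684):
  white: 684 × 12/16 = 513
  black: 684 × 3/16 = 128.25
  brown: 684 × 1/16 = 42.75
χ² = Σ (O − E)² / E
  white: (544 − 513)² / 513 = 1.8733
  black: (96 − 128.25)² / 128.25 = 8.1096
  brown: (44 − 42.75)² / 42.75 = 0.0365
χ² = 1.8733 + 8.1096 + 0.0365 = 10.0194 ≈ 10.019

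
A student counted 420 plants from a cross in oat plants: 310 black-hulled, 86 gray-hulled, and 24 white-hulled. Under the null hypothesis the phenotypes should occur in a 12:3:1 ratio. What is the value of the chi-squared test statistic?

Under the 12:3:1 hypothesis (Σ ratio = 16, N = 420):
  black-hulled: 420 × 12/16 = 315
  gray-hulled: 420 × 3/16 = 78.75
  white-hulled: 420 × 1/16 = 26.25
χ² = Σ (O − E)² / E
  black-hulled: (310 − 315)² / 315 = 0.0794
  gray-hulled: (86 − 78.75)² / 78.75 = 0.6675
  white-hulled: (24 − 26.25)² / 26.25 = 0.1929
χ² = 0.0794 + 0.6675 + 0.1929 = 0.9398 ≈ 0.940

0.940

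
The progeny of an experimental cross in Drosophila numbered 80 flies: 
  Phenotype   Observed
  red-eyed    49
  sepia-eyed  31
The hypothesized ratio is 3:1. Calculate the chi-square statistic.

The 3:1 ratio has 4 parts, so with N = 80 the expected counts are:
  red-eyed: 80 × 3/4 = 60
  sepia-eyed: 80 × 1/4 = 20
χ² = Σ (O − E)² / E
  red-eyed: (49 − 60)² / 60 = 2.0167
  sepia-eyed: (31 − 20)² / 20 = 6.0500
χ² = 2.0167 + 6.0500 = 8.0667 ≈ 8.067

8.067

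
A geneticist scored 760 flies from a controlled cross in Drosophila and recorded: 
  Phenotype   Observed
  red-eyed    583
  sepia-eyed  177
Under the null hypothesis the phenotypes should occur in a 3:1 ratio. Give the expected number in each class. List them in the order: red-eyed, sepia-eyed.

The 3:1 ratio has 4 parts, so with N = 760 the expected counts are:
  red-eyed: 760 × 3/4 = 570
  sepia-eyed: 760 × 1/4 = 190

570, 190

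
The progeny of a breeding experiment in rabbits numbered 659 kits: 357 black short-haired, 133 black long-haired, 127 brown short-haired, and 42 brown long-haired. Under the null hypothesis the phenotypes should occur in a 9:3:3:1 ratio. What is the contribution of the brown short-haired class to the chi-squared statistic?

The 9:3:3:1 ratio has 16 parts, so with N = 659 the expected counts are:
  black short-haired: 659 × 9/16 = 370.6875
  black long-haired: 659 × 3/16 = 123.5625
  brown short-haired: 659 × 3/16 = 123.5625
  brown long-haired: 659 × 1/16 = 41.1875
Contribution of brown short-haired: (127 − 123.5625)² / 123.5625 = 0.0956

0.096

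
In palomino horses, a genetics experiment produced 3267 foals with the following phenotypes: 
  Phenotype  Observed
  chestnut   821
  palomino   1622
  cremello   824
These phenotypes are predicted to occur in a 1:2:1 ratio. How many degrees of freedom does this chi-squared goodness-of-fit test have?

2

A goodness-of-fit test with 3 phenotype classes has df = 3 − 1 = 2.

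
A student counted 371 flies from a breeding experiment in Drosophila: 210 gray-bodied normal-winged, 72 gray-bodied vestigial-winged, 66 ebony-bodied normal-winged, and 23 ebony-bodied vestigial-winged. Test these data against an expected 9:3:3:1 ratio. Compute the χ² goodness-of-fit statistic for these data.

Total ratio parts = 16. Expected numbers out of 371:
  gray-bodied normal-winged: 371 × 9/16 = 208.6875
  gray-bodied vestigial-winged: 371 × 3/16 = 69.5625
  ebony-bodied normal-winged: 371 × 3/16 = 69.5625
  ebony-bodied vestigial-winged: 371 × 1/16 = 23.1875
χ² = Σ (O − E)² / E
  gray-bodied normal-winged: (210 − 208.6875)² / 208.6875 = 0.0083
  gray-bodied vestigial-winged: (72 − 69.5625)² / 69.5625 = 0.0854
  ebony-bodied normal-winged: (66 − 69.5625)² / 69.5625 = 0.1824
  ebony-bodied vestigial-winged: (23 − 23.1875)² / 23.1875 = 0.0015
χ² = 0.0083 + 0.0854 + 0.1824 + 0.0015 = 0.2776 ≈ 0.278

0.278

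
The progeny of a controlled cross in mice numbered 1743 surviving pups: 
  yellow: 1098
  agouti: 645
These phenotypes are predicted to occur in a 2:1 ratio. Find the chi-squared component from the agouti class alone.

The 2:1 ratio has 3 parts, so with N = 1743 the expected counts are:
  yellow: 1743 × 2/3 = 1162
  agouti: 1743 × 1/3 = 581
Contribution of agouti: (645 − 581)² / 581 = 7.0499

7.050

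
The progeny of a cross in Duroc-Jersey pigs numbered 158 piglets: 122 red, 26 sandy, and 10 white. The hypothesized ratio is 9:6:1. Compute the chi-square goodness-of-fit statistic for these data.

31.007

Total ratio parts = 16. Expected numbers out of 158:
  red: 158 × 9/16 = 88.875
  sandy: 158 × 6/16 = 59.25
  white: 158 × 1/16 = 9.875
χ² = Σ (O − E)² / E
  red: (122 − 88.875)² / 88.875 = 12.3462
  sandy: (26 − 59.25)² / 59.25 = 18.6593
  white: (10 − 9.875)² / 9.875 = 0.0016
χ² = 12.3462 + 18.6593 + 0.0016 = 31.0071 ≈ 31.007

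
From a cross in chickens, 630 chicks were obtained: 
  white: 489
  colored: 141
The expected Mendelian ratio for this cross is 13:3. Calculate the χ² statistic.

Total ratio parts = 16. Expected numbers out of 630:
  white: 630 × 13/16 = 511.875
  colored: 630 × 3/16 = 118.125
χ² = Σ (O − E)² / E
  white: (489 − 511.875)² / 511.875 = 1.0223
  colored: (141 − 118.125)² / 118.125 = 4.4298
χ² = 1.0223 + 4.4298 = 5.4521 ≈ 5.452

5.452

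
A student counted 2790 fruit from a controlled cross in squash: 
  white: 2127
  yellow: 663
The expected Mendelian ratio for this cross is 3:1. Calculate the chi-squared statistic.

Expected counts for N = 2790 under a 3:1 ratio (total parts = 4):
  white: 2790 × 3/4 = 2092.5
  yellow: 2790 × 1/4 = 697.5
χ² = Σ (O − E)² / E
  white: (2127 − 2092.5)² / 2092.5 = 0.5688
  yellow: (663 − 697.5)² / 697.5 = 1.7065
χ² = 0.5688 + 1.7065 = 2.2753 ≈ 2.275

2.275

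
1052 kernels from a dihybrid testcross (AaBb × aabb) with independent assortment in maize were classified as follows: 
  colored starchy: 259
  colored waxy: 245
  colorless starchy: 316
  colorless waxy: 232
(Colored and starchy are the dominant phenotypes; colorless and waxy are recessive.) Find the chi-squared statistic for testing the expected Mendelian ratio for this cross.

15.627

A dihybrid testcross with independent assortment gives a 1:1:1:1 ratio.
Expected counts for N = 1052 under a 1:1:1:1 ratio (total parts = 4):
  colored starchy: 1052 × 1/4 = 263
  colored waxy: 1052 × 1/4 = 263
  colorless starchy: 1052 × 1/4 = 263
  colorless waxy: 1052 × 1/4 = 263
χ² = Σ (O − E)² / E
  colored starchy: (259 − 263)² / 263 = 0.0608
  colored waxy: (245 − 263)² / 263 = 1.2319
  colorless starchy: (316 − 263)² / 263 = 10.6806
  colorless waxy: (232 − 263)² / 263 = 3.6540
χ² = 0.0608 + 1.2319 + 10.6806 + 3.6540 = 15.6273 ≈ 15.627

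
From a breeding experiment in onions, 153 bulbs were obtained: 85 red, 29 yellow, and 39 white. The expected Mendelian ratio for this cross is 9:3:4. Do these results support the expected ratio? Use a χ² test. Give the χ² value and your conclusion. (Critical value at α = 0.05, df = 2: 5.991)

The 9:3:4 ratio has 16 parts, so with N = 153 the expected counts are:
  red: 153 × 9/16 = 86.0625
  yellow: 153 × 3/16 = 28.6875
  white: 153 × 4/16 = 38.25
χ² = Σ (O − E)² / E
  red: (85 − 86.0625)² / 86.0625 = 0.0131
  yellow: (29 − 28.6875)² / 28.6875 = 0.0034
  white: (39 − 38.25)² / 38.25 = 0.0147
χ² = 0.0131 + 0.0034 + 0.0147 = 0.0312 ≈ 0.031
Degrees of freedom = 3 − 1 = 2; critical value at α = 0.05 is 5.991.
Since 0.031 < 5.991, we fail to reject the null hypothesis — the data are consistent with the 9:3:4 ratio.

0.031; consistent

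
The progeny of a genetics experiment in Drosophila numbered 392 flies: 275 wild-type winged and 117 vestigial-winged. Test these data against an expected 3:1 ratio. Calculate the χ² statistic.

Expected counts for N = 392 under a 3:1 ratio (total parts = 4):
  wild-type winged: 392 × 3/4 = 294
  vestigial-winged: 392 × 1/4 = 98
χ² = Σ (O − E)² / E
  wild-type winged: (275 − 294)² / 294 = 1.2279
  vestigial-winged: (117 − 98)² / 98 = 3.6837
χ² = 1.2279 + 3.6837 = 4.9116 ≈ 4.912

4.912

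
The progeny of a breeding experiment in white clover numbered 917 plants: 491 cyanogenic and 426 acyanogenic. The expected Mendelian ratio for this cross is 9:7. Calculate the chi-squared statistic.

2.728

Under the 9:7 hypothesis (Σ ratio = 16, N = 917):
  cyanogenic: 917 × 9/16 = 515.8125
  acyanogenic: 917 × 7/16 = 401.1875
χ² = Σ (O − E)² / E
  cyanogenic: (491 − 515.8125)² / 515.8125 = 1.1936
  acyanogenic: (426 − 401.1875)² / 401.1875 = 1.5346
χ² = 1.1936 + 1.5346 = 2.7282 ≈ 2.728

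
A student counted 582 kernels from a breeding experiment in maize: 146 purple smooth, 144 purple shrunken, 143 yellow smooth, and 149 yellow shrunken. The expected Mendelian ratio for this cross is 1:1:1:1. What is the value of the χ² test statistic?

0.144

Total ratio parts = 4. Expected numbers out of 582:
  purple smooth: 582 × 1/4 = 145.5
  purple shrunken: 582 × 1/4 = 145.5
  yellow smooth: 582 × 1/4 = 145.5
  yellow shrunken: 582 × 1/4 = 145.5
χ² = Σ (O − E)² / E
  purple smooth: (146 − 145.5)² / 145.5 = 0.0017
  purple shrunken: (144 − 145.5)² / 145.5 = 0.0155
  yellow smooth: (143 − 145.5)² / 145.5 = 0.0430
  yellow shrunken: (149 − 145.5)² / 145.5 = 0.0842
χ² = 0.0017 + 0.0155 + 0.0430 + 0.0842 = 0.1444 ≈ 0.144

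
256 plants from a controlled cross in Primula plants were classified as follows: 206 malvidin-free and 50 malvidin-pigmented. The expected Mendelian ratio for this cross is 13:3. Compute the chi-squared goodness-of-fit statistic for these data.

Under the 13:3 hypothesis (Σ ratio = 16, N = 256):
  malvidin-free: 256 × 13/16 = 208
  malvidin-pigmented: 256 × 3/16 = 48
χ² = Σ (O − E)² / E
  malvidin-free: (206 − 208)² / 208 = 0.0192
  malvidin-pigmented: (50 − 48)² / 48 = 0.0833
χ² = 0.0192 + 0.0833 = 0.1025 ≈ 0.103

0.103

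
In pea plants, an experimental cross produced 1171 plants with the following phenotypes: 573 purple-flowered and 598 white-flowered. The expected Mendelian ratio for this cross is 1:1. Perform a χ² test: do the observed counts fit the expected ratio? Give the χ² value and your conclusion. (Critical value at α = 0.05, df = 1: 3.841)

The 1:1 ratio has 2 parts, so with N = 1171 the expected counts are:
  purple-flowered: 1171 × 1/2 = 585.5
  white-flowered: 1171 × 1/2 = 585.5
χ² = Σ (O − E)² / E
  purple-flowered: (573 − 585.5)² / 585.5 = 0.2669
  white-flowered: (598 − 585.5)² / 585.5 = 0.2669
χ² = 0.2669 + 0.2669 = 0.5338 ≈ 0.534
Degrees of freedom = 2 − 1 = 1; critical value at α = 0.05 is 3.841.
Since 0.534 < 3.841, we fail to reject the null hypothesis — the data are consistent with the 1:1 ratio.

0.534; consistent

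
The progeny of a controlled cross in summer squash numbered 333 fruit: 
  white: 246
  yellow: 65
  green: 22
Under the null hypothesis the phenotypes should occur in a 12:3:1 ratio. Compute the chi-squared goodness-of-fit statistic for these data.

The 12:3:1 ratio has 16 parts, so with N = 333 the expected counts are:
  white: 333 × 12/16 = 249.75
  yellow: 333 × 3/16 = 62.4375
  green: 333 × 1/16 = 20.8125
χ² = Σ (O − E)² / E
  white: (246 − 249.75)² / 249.75 = 0.0563
  yellow: (65 − 62.4375)² / 62.4375 = 0.1052
  green: (22 − 20.8125)² / 20.8125 = 0.0678
χ² = 0.0563 + 0.1052 + 0.0678 = 0.2293 ≈ 0.229

0.229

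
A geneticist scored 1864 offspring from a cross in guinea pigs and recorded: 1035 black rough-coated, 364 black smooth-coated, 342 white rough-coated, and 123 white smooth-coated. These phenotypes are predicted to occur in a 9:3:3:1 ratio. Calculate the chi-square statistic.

The 9:3:3:1 ratio has 16 parts, so with N = 1864 the expected counts are:
  black rough-coated: 1864 × 9/16 = 1048.5
  black smooth-coated: 1864 × 3/16 = 349.5
  white rough-coated: 1864 × 3/16 = 349.5
  white smooth-coated: 1864 × 1/16 = 116.5
χ² = Σ (O − E)² / E
  black rough-coated: (1035 − 1048.5)² / 1048.5 = 0.1738
  black smooth-coated: (364 − 349.5)² / 349.5 = 0.6016
  white rough-coated: (342 − 349.5)² / 349.5 = 0.1609
  white smooth-coated: (123 − 116.5)² / 116.5 = 0.3627
χ² = 0.1738 + 0.6016 + 0.1609 + 0.3627 = 1.299

1.299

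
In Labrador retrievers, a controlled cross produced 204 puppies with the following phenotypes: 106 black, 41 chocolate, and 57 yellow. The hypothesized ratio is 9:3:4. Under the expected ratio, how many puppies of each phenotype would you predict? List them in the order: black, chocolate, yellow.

Expected counts for N = 204 under a 9:3:4 ratio (total parts = 16):
  black: 204 × 9/16 = 114.75
  chocolate: 204 × 3/16 = 38.25
  yellow: 204 × 4/16 = 51

114.75, 38.25, 51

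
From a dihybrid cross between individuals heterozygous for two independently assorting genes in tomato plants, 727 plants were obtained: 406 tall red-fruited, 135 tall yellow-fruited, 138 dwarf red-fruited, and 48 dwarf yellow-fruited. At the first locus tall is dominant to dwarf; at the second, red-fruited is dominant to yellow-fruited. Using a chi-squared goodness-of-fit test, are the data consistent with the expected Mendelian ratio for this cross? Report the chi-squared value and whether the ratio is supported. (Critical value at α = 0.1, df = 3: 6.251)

0.199; consistent

A dihybrid F₂ with independent assortment and complete dominance at both loci gives a 9:3:3:1 phenotypic ratio.
The 9:3:3:1 ratio has 16 parts, so with N = 727 the expected counts are:
  tall red-fruited: 727 × 9/16 = 408.9375
  tall yellow-fruited: 727 × 3/16 = 136.3125
  dwarf red-fruited: 727 × 3/16 = 136.3125
  dwarf yellow-fruited: 727 × 1/16 = 45.4375
χ² = Σ (O − E)² / E
  tall red-fruited: (406 − 408.9375)² / 408.9375 = 0.0211
  tall yellow-fruited: (135 − 136.3125)² / 136.3125 = 0.0126
  dwarf red-fruited: (138 − 136.3125)² / 136.3125 = 0.0209
  dwarf yellow-fruited: (48 − 45.4375)² / 45.4375 = 0.1445
χ² = 0.0211 + 0.0126 + 0.0209 + 0.1445 = 0.1991 ≈ 0.199
Degrees of freedom = 4 − 1 = 3; critical value at α = 0.1 is 6.251.
Since 0.199 < 6.251, we fail to reject the null hypothesis — the data are consistent with the 9:3:3:1 ratio.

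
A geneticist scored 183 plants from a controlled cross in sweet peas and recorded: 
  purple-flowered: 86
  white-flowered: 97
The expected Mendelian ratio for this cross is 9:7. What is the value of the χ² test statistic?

Expected counts for N = 183 under a 9:7 ratio (total parts = 16):
  purple-flowered: 183 × 9/16 = 102.9375
  white-flowered: 183 × 7/16 = 80.0625
χ² = Σ (O − E)² / E
  purple-flowered: (86 − 102.9375)² / 102.9375 = 2.7869
  white-flowered: (97 − 80.0625)² / 80.0625 = 3.5832
χ² = 2.7869 + 3.5832 = 6.3701 ≈ 6.370

6.370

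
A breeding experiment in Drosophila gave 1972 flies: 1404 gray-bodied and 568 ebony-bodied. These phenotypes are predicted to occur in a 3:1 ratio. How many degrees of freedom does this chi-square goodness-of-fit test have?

1

A goodness-of-fit test with 2 phenotype classes has df = 2 − 1 = 1.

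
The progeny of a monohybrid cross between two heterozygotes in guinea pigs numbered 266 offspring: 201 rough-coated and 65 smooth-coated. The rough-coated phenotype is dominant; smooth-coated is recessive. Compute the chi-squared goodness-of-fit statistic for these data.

0.045

For a monohybrid cross between heterozygotes with complete dominance, the expected phenotypic ratio is 3:1.
The 3:1 ratio has 4 parts, so with N = 266 the expected counts are:
  rough-coated: 266 × 3/4 = 199.5
  smooth-coated: 266 × 1/4 = 66.5
χ² = Σ (O − E)² / E
  rough-coated: (201 − 199.5)² / 199.5 = 0.0113
  smooth-coated: (65 − 66.5)² / 66.5 = 0.0338
χ² = 0.0113 + 0.0338 = 0.0451 ≈ 0.045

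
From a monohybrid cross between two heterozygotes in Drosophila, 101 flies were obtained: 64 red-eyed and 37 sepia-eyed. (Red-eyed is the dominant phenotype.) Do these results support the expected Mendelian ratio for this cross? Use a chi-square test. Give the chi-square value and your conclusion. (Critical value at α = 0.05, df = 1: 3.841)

For a monohybrid cross between heterozygotes with complete dominance, the expected phenotypic ratio is 3:1.
Total ratio parts = 4. Expected numbers out of 101:
  red-eyed: 101 × 3/4 = 75.75
  sepia-eyed: 101 × 1/4 = 25.25
χ² = Σ (O − E)² / E
  red-eyed: (64 − 75.75)² / 75.75 = 1.8226
  sepia-eyed: (37 − 25.25)² / 25.25 = 5.4678
χ² = 1.8226 + 5.4678 = 7.2904 ≈ 7.290
Degrees of freedom = 2 − 1 = 1; critical value at α = 0.05 is 3.841.
Since 7.290 > 3.841, we reject the null hypothesis — the data do not fit the 3:1 ratio.

7.290; not consistent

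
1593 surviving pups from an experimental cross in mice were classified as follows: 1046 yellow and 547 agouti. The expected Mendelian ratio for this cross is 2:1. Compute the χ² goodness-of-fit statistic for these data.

The 2:1 ratio has 3 parts, so with N = 1593 the expected counts are:
  yellow: 1593 × 2/3 = 1062
  agouti: 1593 × 1/3 = 531
χ² = Σ (O − E)² / E
  yellow: (1046 − 1062)² / 1062 = 0.2411
  agouti: (547 − 531)² / 531 = 0.4821
χ² = 0.2411 + 0.4821 = 0.7232 ≈ 0.723

0.723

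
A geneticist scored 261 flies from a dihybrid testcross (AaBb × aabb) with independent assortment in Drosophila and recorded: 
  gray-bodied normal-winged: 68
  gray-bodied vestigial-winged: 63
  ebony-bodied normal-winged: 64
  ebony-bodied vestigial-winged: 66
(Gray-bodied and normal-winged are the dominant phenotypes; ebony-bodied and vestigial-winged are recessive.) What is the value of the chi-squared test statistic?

A dihybrid testcross with independent assortment gives a 1:1:1:1 ratio.
The 1:1:1:1 ratio has 4 parts, so with N = 261 the expected counts are:
  gray-bodied normal-winged: 261 × 1/4 = 65.25
  gray-bodied vestigial-winged: 261 × 1/4 = 65.25
  ebony-bodied normal-winged: 261 × 1/4 = 65.25
  ebony-bodied vestigial-winged: 261 × 1/4 = 65.25
χ² = Σ (O − E)² / E
  gray-bodied normal-winged: (68 − 65.25)² / 65.25 = 0.1159
  gray-bodied vestigial-winged: (63 − 65.25)² / 65.25 = 0.0776
  ebony-bodied normal-winged: (64 − 65.25)² / 65.25 = 0.0239
  ebony-bodied vestigial-winged: (66 − 65.25)² / 65.25 = 0.0086
χ² = 0.1159 + 0.0776 + 0.0239 + 0.0086 = 0.226

0.226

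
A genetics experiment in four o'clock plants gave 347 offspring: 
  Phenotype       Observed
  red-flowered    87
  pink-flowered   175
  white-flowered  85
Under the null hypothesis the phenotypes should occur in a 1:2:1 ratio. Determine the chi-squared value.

0.049

Total ratio parts = 4. Expected numbers out of 347:
  red-flowered: 347 × 1/4 = 86.75
  pink-flowered: 347 × 2/4 = 173.5
  white-flowered: 347 × 1/4 = 86.75
χ² = Σ (O − E)² / E
  red-flowered: (87 − 86.75)² / 86.75 = 0.0007
  pink-flowered: (175 − 173.5)² / 173.5 = 0.0130
  white-flowered: (85 − 86.75)² / 86.75 = 0.0353
χ² = 0.0007 + 0.0130 + 0.0353 = 0.049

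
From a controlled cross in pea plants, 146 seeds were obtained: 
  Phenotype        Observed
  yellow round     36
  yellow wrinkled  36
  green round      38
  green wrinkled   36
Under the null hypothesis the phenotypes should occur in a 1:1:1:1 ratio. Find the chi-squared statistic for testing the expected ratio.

Under the 1:1:1:1 hypothesis (Σ ratio = 4, N = 146):
  yellow round: 146 × 1/4 = 36.5
  yellow wrinkled: 146 × 1/4 = 36.5
  green round: 146 × 1/4 = 36.5
  green wrinkled: 146 × 1/4 = 36.5
χ² = Σ (O − E)² / E
  yellow round: (36 − 36.5)² / 36.5 = 0.0068
  yellow wrinkled: (36 − 36.5)² / 36.5 = 0.0068
  green round: (38 − 36.5)² / 36.5 = 0.0616
  green wrinkled: (36 − 36.5)² / 36.5 = 0.0068
χ² = 0.0068 + 0.0068 + 0.0616 + 0.0068 = 0.082

0.082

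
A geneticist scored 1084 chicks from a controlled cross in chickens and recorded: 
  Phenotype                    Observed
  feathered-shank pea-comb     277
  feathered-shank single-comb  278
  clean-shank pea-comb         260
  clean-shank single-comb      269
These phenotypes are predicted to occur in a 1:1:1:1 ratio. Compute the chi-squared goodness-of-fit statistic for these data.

0.775

Expected counts for N = 1084 under a 1:1:1:1 ratio (total parts = 4):
  feathered-shank pea-comb: 1084 × 1/4 = 271
  feathered-shank single-comb: 1084 × 1/4 = 271
  clean-shank pea-comb: 1084 × 1/4 = 271
  clean-shank single-comb: 1084 × 1/4 = 271
χ² = Σ (O − E)² / E
  feathered-shank pea-comb: (277 − 271)² / 271 = 0.1328
  feathered-shank single-comb: (278 − 271)² / 271 = 0.1808
  clean-shank pea-comb: (260 − 271)² / 271 = 0.4465
  clean-shank single-comb: (269 − 271)² / 271 = 0.0148
χ² = 0.1328 + 0.1808 + 0.4465 + 0.0148 = 0.7749 ≈ 0.775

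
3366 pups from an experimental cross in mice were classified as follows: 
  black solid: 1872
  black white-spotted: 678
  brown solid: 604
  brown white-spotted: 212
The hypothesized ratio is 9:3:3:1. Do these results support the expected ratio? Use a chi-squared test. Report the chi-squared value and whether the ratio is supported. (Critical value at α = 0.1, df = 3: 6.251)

Under the 9:3:3:1 hypothesis (Σ ratio = 16, N = 3366):
  black solid: 3366 × 9/16 = 1893.375
  black white-spotted: 3366 × 3/16 = 631.125
  brown solid: 3366 × 3/16 = 631.125
  brown white-spotted: 3366 × 1/16 = 210.375
χ² = Σ (O − E)² / E
  black solid: (1872 − 1893.375)² / 1893.375 = 0.2413
  black white-spotted: (678 − 631.125)² / 631.125 = 3.4815
  brown solid: (604 − 631.125)² / 631.125 = 1.1658
  brown white-spotted: (212 − 210.375)² / 210.375 = 0.0126
χ² = 0.2413 + 3.4815 + 1.1658 + 0.0126 = 4.9012 ≈ 4.901
Degrees of freedom = 4 − 1 = 3; critical value at α = 0.1 is 6.251.
Since 4.901 < 6.251, we fail to reject the null hypothesis — the data are consistent with the 9:3:3:1 ratio.

4.901; consistent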